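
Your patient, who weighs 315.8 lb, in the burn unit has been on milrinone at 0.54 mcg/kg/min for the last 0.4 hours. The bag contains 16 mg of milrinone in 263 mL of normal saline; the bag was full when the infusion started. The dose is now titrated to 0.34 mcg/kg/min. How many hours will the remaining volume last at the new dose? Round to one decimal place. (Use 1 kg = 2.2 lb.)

Initial rate:
Weight = 315.8 lb ÷ 2.2 lb/kg = 143.5455 kg
Dose = 0.54 mcg/kg/min × 143.5455 kg = 77.51455 mcg/min
77.51455 mcg/min × 60 min/hr = 4650.873 mcg/hr
Concentration = 16 mg ÷ 263 mL = 0.0608365 mg/mL = 60.8365 mcg/mL
Rate = 4650.873 mcg/hr ÷ 60.8365 mcg/mL = 76.44872 mL/hr
Volume infused so far = 76.44872 mL/hr × 0.4 hr = 30.57949 mL
Volume remaining = 263 − 30.57949 = 232.4205 mL
New rate:
Dose = 0.34 mcg/kg/min × 143.5455 kg = 48.80545 mcg/min
48.80545 mcg/min × 60 min/hr = 2928.327 mcg/hr
Rate = 2928.327 mcg/hr ÷ 60.8365 mcg/mL = 48.13438 mL/hr
Time remaining = 232.4205 mL ÷ 48.13438 mL/hr = 4.828576 hr

4.8 hours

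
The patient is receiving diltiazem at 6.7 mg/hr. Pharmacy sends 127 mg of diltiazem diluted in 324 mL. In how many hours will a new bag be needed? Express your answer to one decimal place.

19.0 hours

Concentration = 127 mg ÷ 324 mL = 0.3919753 mg/mL
Rate = 6.7 mg/hr ÷ 0.3919753 mg/mL = 17.09291 mL/hr
Duration = 324 mL ÷ 17.09291 mL/hr = 18.95522 hr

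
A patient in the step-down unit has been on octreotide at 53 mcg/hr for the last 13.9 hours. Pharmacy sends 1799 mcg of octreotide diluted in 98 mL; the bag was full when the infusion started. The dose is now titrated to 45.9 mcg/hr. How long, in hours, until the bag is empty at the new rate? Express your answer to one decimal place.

23.1 hours

Initial rate:
Concentration = 1799 mcg ÷ 98 mL = 18.35714 mcg/mL
Rate = 53 mcg/hr ÷ 18.35714 mcg/mL = 2.88716 mL/hr
Volume infused so far = 2.88716 mL/hr × 13.9 hr = 40.13152 mL
Volume remaining = 98 − 40.13152 = 57.86848 mL
New rate:
Rate = 45.9 mcg/hr ÷ 18.35714 mcg/mL = 2.500389 mL/hr
Time remaining = 57.86848 mL ÷ 2.500389 mL/hr = 23.14379 hr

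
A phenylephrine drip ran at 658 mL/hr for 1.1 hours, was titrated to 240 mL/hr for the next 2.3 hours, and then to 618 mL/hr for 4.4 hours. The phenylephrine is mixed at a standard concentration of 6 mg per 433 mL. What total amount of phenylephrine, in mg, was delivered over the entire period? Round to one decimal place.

55.4 mg

Concentration = 6 mg ÷ 433 mL = 0.01385681 mg/mL
Stage 1: 658 mL/hr × 1.1 hr = 723.8 mL → 723.8 mL × 0.01385681 mg/mL = 10.02956 mg
Stage 2: 240 mL/hr × 2.3 hr = 552 mL → 552 mL × 0.01385681 mg/mL = 7.648961 mg
Stage 3: 618 mL/hr × 4.4 hr = 2719.2 mL → 2719.2 mL × 0.01385681 mg/mL = 37.67945 mg
Total = 10.02956 + 7.648961 + 37.67945 = 55.35797 mg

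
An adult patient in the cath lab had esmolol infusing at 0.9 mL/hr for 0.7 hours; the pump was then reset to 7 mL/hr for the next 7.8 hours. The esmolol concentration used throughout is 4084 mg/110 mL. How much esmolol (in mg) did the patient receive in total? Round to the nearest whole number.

2051 mg

Concentration = 4084 mg ÷ 110 mL = 37.12727 mg/mL
Stage 1: 0.9 mL/hr × 0.7 hr = 0.63 mL → 0.63 mL × 37.12727 mg/mL = 23.39018 mg
Stage 2: 7 mL/hr × 7.8 hr = 54.6 mL → 54.6 mL × 37.12727 mg/mL = 2027.149 mg
Total = 23.39018 + 2027.149 = 2050.539 mg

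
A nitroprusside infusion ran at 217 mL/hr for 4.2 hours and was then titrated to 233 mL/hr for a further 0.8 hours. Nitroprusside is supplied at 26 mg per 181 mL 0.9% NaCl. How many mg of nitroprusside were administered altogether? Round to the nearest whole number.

Concentration = 26 mg ÷ 181 mL = 0.1436464 mg/mL
Stage 1: 217 mL/hr × 4.2 hr = 911.4 mL → 911.4 mL × 0.1436464 mg/mL = 130.9193 mg
Stage 2: 233 mL/hr × 0.8 hr = 186.4 mL → 186.4 mL × 0.1436464 mg/mL = 26.77569 mg
Total = 130.9193 + 26.77569 = 157.695 mg

158 mg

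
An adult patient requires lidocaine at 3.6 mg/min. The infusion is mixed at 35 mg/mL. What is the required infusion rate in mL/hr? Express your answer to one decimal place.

6.2 mL/hr

3.6 mg/min × 60 min/hr = 216 mg/hr
Rate = 216 mg/hr ÷ 35 mg/mL = 6.171429 mL/hr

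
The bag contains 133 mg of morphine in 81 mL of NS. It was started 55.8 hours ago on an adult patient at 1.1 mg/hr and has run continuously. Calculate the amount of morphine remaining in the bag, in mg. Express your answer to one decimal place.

71.6 mg

Concentration = 133 mg ÷ 81 mL = 1.641975 mg/mL
Rate = 1.1 mg/hr ÷ 1.641975 mg/mL = 0.6699248 mL/hr
Volume infused = 0.6699248 mL/hr × 55.8 hr = 37.3818 mL
Volume remaining = 81 − 37.3818 = 43.6182 mL
Drug remaining = 43.6182 mL × 1.641975 mg/mL = 71.62 mg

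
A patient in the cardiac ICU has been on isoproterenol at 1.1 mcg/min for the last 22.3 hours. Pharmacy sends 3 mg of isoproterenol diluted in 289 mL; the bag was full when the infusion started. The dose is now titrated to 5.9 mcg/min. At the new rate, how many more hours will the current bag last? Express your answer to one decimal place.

4.3 hours

Initial rate:
1.1 mcg/min × 60 min/hr = 66 mcg/hr
Concentration = 3 mg ÷ 289 mL = 0.01038062 mg/mL = 10.38062 mcg/mL
Rate = 66 mcg/hr ÷ 10.38062 mcg/mL = 6.358 mL/hr
Volume infused so far = 6.358 mL/hr × 22.3 hr = 141.7834 mL
Volume remaining = 289 − 141.7834 = 147.2166 mL
New rate:
5.9 mcg/min × 60 min/hr = 354 mcg/hr
Rate = 354 mcg/hr ÷ 10.38062 mcg/mL = 34.102 mL/hr
Time remaining = 147.2166 mL ÷ 34.102 mL/hr = 4.316949 hr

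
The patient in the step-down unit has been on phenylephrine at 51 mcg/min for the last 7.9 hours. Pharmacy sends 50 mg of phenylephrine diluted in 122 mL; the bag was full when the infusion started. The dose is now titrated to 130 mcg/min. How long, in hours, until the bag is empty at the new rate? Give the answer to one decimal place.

3.3 hours

Initial rate:
51 mcg/min × 60 min/hr = 3060 mcg/hr
Concentration = 50 mg ÷ 122 mL = 0.4098361 mg/mL = 409.8361 mcg/mL
Rate = 3060 mcg/hr ÷ 409.8361 mcg/mL = 7.4664 mL/hr
Volume infused so far = 7.4664 mL/hr × 7.9 hr = 58.98456 mL
Volume remaining = 122 − 58.98456 = 63.01544 mL
New rate:
130 mcg/min × 60 min/hr = 7800 mcg/hr
Rate = 7800 mcg/hr ÷ 409.8361 mcg/mL = 19.032 mL/hr
Time remaining = 63.01544 mL ÷ 19.032 mL/hr = 3.311026 hr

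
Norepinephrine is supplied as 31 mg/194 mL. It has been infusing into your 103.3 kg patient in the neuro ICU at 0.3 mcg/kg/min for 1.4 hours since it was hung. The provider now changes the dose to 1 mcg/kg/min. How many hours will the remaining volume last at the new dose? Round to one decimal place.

4.6 hours

Initial rate:
Dose = 0.3 mcg/kg/min × 103.3 kg = 30.99 mcg/min
30.99 mcg/min × 60 min/hr = 1859.4 mcg/hr
Concentration = 31 mg ÷ 194 mL = 0.1597938 mg/mL = 159.7938 mcg/mL
Rate = 1859.4 mcg/hr ÷ 159.7938 mcg/mL = 11.63625 mL/hr
Volume infused so far = 11.63625 mL/hr × 1.4 hr = 16.29074 mL
Volume remaining = 194 − 16.29074 = 177.7093 mL
New rate:
Dose = 1 mcg/kg/min × 103.3 kg = 103.3 mcg/min
103.3 mcg/min × 60 min/hr = 6198 mcg/hr
Rate = 6198 mcg/hr ÷ 159.7938 mcg/mL = 38.78748 mL/hr
Time remaining = 177.7093 mL ÷ 38.78748 mL/hr = 4.581613 hr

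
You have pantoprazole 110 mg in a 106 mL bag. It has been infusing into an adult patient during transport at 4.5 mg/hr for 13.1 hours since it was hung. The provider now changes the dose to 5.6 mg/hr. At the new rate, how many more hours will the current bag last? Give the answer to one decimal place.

9.1 hours

Initial rate:
Concentration = 110 mg ÷ 106 mL = 1.037736 mg/mL
Rate = 4.5 mg/hr ÷ 1.037736 mg/mL = 4.336364 mL/hr
Volume infused so far = 4.336364 mL/hr × 13.1 hr = 56.80636 mL
Volume remaining = 106 − 56.80636 = 49.19364 mL
New rate:
Rate = 5.6 mg/hr ÷ 1.037736 mg/mL = 5.396364 mL/hr
Time remaining = 49.19364 mL ÷ 5.396364 mL/hr = 9.116071 hr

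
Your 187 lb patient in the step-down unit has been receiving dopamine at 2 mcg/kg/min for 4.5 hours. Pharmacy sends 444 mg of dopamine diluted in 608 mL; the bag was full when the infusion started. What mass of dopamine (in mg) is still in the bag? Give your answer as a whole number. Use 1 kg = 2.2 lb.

Weight = 187 lb ÷ 2.2 lb/kg = 85 kg
Dose = 2 mcg/kg/min × 85 kg = 170 mcg/min
170 mcg/min × 60 min/hr = 10200 mcg/hr
Concentration = 444 mg ÷ 608 mL = 0.7302632 mg/mL = 730.2632 mcg/mL
Rate = 10200 mcg/hr ÷ 730.2632 mcg/mL = 13.96757 mL/hr
Volume infused = 13.96757 mL/hr × 4.5 hr = 62.85405 mL
Volume remaining = 608 − 62.85405 = 545.1459 mL
Drug remaining = 545.1459 mL × 730.2632 mcg/mL = 398100 mcg = 398.1 mg

398 mg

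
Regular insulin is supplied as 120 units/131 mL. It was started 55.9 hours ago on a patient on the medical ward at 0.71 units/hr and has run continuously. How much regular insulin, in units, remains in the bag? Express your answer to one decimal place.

Concentration = 120 units ÷ 131 mL = 0.9160305 units/mL
Rate = 0.71 units/hr ÷ 0.9160305 units/mL = 0.7750833 mL/hr
Volume infused = 0.7750833 mL/hr × 55.9 hr = 43.32716 mL
Volume remaining = 131 − 43.32716 = 87.67284 mL
Drug remaining = 87.67284 mL × 0.9160305 units/mL = 80.311 units

80.3 units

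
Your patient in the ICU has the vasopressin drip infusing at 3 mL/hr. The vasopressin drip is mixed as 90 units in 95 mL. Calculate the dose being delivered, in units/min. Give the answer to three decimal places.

0.047 units/min

Concentration = 90 units ÷ 95 mL = 0.9473684 units/mL
Drug rate = 3 mL/hr × 0.9473684 units/mL = 2.842105 units/hr
2.842105 units/hr ÷ 60 min/hr = 0.04736842 units/min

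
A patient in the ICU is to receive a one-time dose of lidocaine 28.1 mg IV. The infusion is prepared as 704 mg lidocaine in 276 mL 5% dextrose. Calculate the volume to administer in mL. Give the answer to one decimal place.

11.0 mL

Concentration = 704 mg ÷ 276 mL = 2.550725 mg/mL
Volume = 28.1 mg ÷ 2.550725 mg/mL = 11.01648 mL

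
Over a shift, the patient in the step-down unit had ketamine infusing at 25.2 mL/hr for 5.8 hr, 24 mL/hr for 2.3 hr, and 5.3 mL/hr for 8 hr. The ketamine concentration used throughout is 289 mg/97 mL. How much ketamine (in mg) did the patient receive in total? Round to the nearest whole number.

726 mg

Concentration = 289 mg ÷ 97 mL = 2.979381 mg/mL
Stage 1: 25.2 mL/hr × 5.8 hr = 146.16 mL → 146.16 mL × 2.979381 mg/mL = 435.4664 mg
Stage 2: 24 mL/hr × 2.3 hr = 55.2 mL → 55.2 mL × 2.979381 mg/mL = 164.4619 mg
Stage 3: 5.3 mL/hr × 8 hr = 42.4 mL → 42.4 mL × 2.979381 mg/mL = 126.3258 mg
Total = 435.4664 + 164.4619 + 126.3258 = 726.254 mg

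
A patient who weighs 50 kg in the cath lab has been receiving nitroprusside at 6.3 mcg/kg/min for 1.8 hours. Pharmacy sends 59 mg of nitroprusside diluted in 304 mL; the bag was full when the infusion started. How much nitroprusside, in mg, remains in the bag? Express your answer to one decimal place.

Dose = 6.3 mcg/kg/min × 50 kg = 315 mcg/min
315 mcg/min × 60 min/hr = 18900 mcg/hr
Concentration = 59 mg ÷ 304 mL = 0.1940789 mg/mL = 194.0789 mcg/mL
Rate = 18900 mcg/hr ÷ 194.0789 mcg/mL = 97.38305 mL/hr
Volume infused = 97.38305 mL/hr × 1.8 hr = 175.2895 mL
Volume remaining = 304 − 175.2895 = 128.7105 mL
Drug remaining = 128.7105 mL × 194.0789 mcg/mL = 24980 mcg = 24.98 mg

25.0 mg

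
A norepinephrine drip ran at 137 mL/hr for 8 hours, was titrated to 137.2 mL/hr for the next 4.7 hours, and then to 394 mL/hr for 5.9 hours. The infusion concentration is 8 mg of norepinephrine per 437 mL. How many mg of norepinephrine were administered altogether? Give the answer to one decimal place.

Concentration = 8 mg ÷ 437 mL = 0.01830664 mg/mL
Stage 1: 137 mL/hr × 8 hr = 1096 mL → 1096 mL × 0.01830664 mg/mL = 20.06407 mg
Stage 2: 137.2 mL/hr × 4.7 hr = 644.84 mL → 644.84 mL × 0.01830664 mg/mL = 11.80485 mg
Stage 3: 394 mL/hr × 5.9 hr = 2324.6 mL → 2324.6 mL × 0.01830664 mg/mL = 42.55561 mg
Total = 20.06407 + 11.80485 + 42.55561 = 74.42453 mg

74.4 mg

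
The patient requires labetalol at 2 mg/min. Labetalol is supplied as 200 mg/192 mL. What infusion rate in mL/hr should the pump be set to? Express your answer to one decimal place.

2 mg/min × 60 min/hr = 120 mg/hr
Concentration = 200 mg ÷ 192 mL = 1.041667 mg/mL
Rate = 120 mg/hr ÷ 1.041667 mg/mL = 115.2 mL/hr

115.2 mL/hr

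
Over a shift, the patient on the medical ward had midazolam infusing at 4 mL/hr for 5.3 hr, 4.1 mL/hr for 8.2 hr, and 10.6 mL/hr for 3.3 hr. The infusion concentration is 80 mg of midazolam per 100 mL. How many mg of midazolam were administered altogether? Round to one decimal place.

Concentration = 80 mg ÷ 100 mL = 0.8 mg/mL
Stage 1: 4 mL/hr × 5.3 hr = 21.2 mL → 21.2 mL × 0.8 mg/mL = 16.96 mg
Stage 2: 4.1 mL/hr × 8.2 hr = 33.62 mL → 33.62 mL × 0.8 mg/mL = 26.896 mg
Stage 3: 10.6 mL/hr × 3.3 hr = 34.98 mL → 34.98 mL × 0.8 mg/mL = 27.984 mg
Total = 16.96 + 26.896 + 27.984 = 71.84 mg

71.8 mg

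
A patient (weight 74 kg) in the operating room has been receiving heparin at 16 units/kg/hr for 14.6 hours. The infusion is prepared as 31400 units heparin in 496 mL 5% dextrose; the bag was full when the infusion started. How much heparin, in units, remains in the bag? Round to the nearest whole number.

14114 units

Dose = 16 units/kg/hr × 74 kg = 1184 units/hr
Concentration = 31400 units ÷ 496 mL = 63.30645 units/mL
Rate = 1184 units/hr ÷ 63.30645 units/mL = 18.70268 mL/hr
Volume infused = 18.70268 mL/hr × 14.6 hr = 273.0591 mL
Volume remaining = 496 − 273.0591 = 222.9409 mL
Drug remaining = 222.9409 mL × 63.30645 units/mL = 14113.6 units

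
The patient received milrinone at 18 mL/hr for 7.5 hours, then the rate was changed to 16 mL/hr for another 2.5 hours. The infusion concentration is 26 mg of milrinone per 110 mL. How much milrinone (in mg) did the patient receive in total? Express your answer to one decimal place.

41.4 mg

Concentration = 26 mg ÷ 110 mL = 0.2363636 mg/mL
Stage 1: 18 mL/hr × 7.5 hr = 135 mL → 135 mL × 0.2363636 mg/mL = 31.90909 mg
Stage 2: 16 mL/hr × 2.5 hr = 40 mL → 40 mL × 0.2363636 mg/mL = 9.454545 mg
Total = 31.90909 + 9.454545 = 41.36364 mg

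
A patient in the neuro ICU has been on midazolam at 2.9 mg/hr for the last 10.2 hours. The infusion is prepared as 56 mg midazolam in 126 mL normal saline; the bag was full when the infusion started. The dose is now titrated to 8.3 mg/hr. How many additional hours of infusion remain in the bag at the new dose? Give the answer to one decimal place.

Initial rate:
Concentration = 56 mg ÷ 126 mL = 0.4444444 mg/mL
Rate = 2.9 mg/hr ÷ 0.4444444 mg/mL = 6.525 mL/hr
Volume infused so far = 6.525 mL/hr × 10.2 hr = 66.555 mL
Volume remaining = 126 − 66.555 = 59.445 mL
New rate:
Rate = 8.3 mg/hr ÷ 0.4444444 mg/mL = 18.675 mL/hr
Time remaining = 59.445 mL ÷ 18.675 mL/hr = 3.183133 hr

3.2 hours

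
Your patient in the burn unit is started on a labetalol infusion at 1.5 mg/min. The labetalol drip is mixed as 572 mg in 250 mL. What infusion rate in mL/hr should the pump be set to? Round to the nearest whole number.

1.5 mg/min × 60 min/hr = 90 mg/hr
Concentration = 572 mg ÷ 250 mL = 2.288 mg/mL
Rate = 90 mg/hr ÷ 2.288 mg/mL = 39.33566 mL/hr

39 mL/hr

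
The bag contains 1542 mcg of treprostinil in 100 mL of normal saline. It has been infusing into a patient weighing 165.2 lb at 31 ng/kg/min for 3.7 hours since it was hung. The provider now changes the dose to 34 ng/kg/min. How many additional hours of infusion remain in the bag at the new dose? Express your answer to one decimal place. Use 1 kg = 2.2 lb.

6.7 hours

Initial rate:
Weight = 165.2 lb ÷ 2.2 lb/kg = 75.09091 kg
Dose = 31 ng/kg/min × 75.09091 kg = 2327.818 ng/min
2327.818 ng/min × 60 min/hr = 139669.1 ng/hr
Concentration = 1542 mcg ÷ 100 mL = 15.42 mcg/mL = 15420 ng/mL
Rate = 139669.1 ng/hr ÷ 15420 ng/mL = 9.057658 mL/hr
Volume infused so far = 9.057658 mL/hr × 3.7 hr = 33.51334 mL
Volume remaining = 100 − 33.51334 = 66.48666 mL
New rate:
Dose = 34 ng/kg/min × 75.09091 kg = 2553.091 ng/min
2553.091 ng/min × 60 min/hr = 153185.5 ng/hr
Rate = 153185.5 ng/hr ÷ 15420 ng/mL = 9.934206 mL/hr
Time remaining = 66.48666 mL ÷ 9.934206 mL/hr = 6.6927 hr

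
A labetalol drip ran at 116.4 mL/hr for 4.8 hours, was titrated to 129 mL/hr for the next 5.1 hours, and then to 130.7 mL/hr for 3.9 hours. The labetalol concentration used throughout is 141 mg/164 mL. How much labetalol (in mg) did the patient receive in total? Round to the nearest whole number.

1484 mg

Concentration = 141 mg ÷ 164 mL = 0.8597561 mg/mL
Stage 1: 116.4 mL/hr × 4.8 hr = 558.72 mL → 558.72 mL × 0.8597561 mg/mL = 480.3629 mg
Stage 2: 129 mL/hr × 5.1 hr = 657.9 mL → 657.9 mL × 0.8597561 mg/mL = 565.6335 mg
Stage 3: 130.7 mL/hr × 3.9 hr = 509.73 mL → 509.73 mL × 0.8597561 mg/mL = 438.2435 mg
Total = 480.3629 + 565.6335 + 438.2435 = 1484.24 mg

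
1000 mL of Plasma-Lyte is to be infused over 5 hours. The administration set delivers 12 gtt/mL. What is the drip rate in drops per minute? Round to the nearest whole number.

1000 mL ÷ (5 hr × 60 = 300 min) = 3.333333 mL/min
3.333333 mL/min × 12 gtt/mL = 40 gtt/min

40 gtt/min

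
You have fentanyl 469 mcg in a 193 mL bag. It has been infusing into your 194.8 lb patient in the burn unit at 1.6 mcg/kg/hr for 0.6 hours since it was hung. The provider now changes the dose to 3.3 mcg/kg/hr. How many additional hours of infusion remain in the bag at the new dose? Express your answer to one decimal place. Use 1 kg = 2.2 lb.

Initial rate:
Weight = 194.8 lb ÷ 2.2 lb/kg = 88.54545 kg
Dose = 1.6 mcg/kg/hr × 88.54545 kg = 141.6727 mcg/hr
Concentration = 469 mcg ÷ 193 mL = 2.430052 mcg/mL
Rate = 141.6727 mcg/hr ÷ 2.430052 mcg/mL = 58.30029 mL/hr
Volume infused so far = 58.30029 mL/hr × 0.6 hr = 34.98017 mL
Volume remaining = 193 − 34.98017 = 158.0198 mL
New rate:
Dose = 3.3 mcg/kg/hr × 88.54545 kg = 292.2 mcg/hr
Rate = 292.2 mcg/hr ÷ 2.430052 mcg/mL = 120.2443 mL/hr
Time remaining = 158.0198 mL ÷ 120.2443 mL/hr = 1.314156 hr

1.3 hours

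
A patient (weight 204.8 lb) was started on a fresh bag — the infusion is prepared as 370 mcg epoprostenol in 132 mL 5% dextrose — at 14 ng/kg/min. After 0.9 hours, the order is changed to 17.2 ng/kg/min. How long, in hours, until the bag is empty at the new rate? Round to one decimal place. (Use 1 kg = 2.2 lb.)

3.1 hours

Initial rate:
Weight = 204.8 lb ÷ 2.2 lb/kg = 93.09091 kg
Dose = 14 ng/kg/min × 93.09091 kg = 1303.273 ng/min
1303.273 ng/min × 60 min/hr = 78196.36 ng/hr
Concentration = 370 mcg ÷ 132 mL = 2.80303 mcg/mL = 2803.03 ng/mL
Rate = 78196.36 ng/hr ÷ 2803.03 ng/mL = 27.89708 mL/hr
Volume infused so far = 27.89708 mL/hr × 0.9 hr = 25.10737 mL
Volume remaining = 132 − 25.10737 = 106.8926 mL
New rate:
Dose = 17.2 ng/kg/min × 93.09091 kg = 1601.164 ng/min
1601.164 ng/min × 60 min/hr = 96069.82 ng/hr
Rate = 96069.82 ng/hr ÷ 2803.03 ng/mL = 34.27356 mL/hr
Time remaining = 106.8926 mL ÷ 34.27356 mL/hr = 3.118808 hr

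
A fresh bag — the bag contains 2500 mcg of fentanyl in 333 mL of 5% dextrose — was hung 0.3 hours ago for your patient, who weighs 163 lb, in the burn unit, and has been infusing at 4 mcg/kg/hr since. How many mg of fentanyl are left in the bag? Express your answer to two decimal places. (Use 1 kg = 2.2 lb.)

Weight = 163 lb ÷ 2.2 lb/kg = 74.09091 kg
Dose = 4 mcg/kg/hr × 74.09091 kg = 296.3636 mcg/hr
Concentration = 2500 mcg ÷ 333 mL = 7.507508 mcg/mL
Rate = 296.3636 mcg/hr ÷ 7.507508 mcg/mL = 39.47564 mL/hr
Volume infused = 39.47564 mL/hr × 0.3 hr = 11.84269 mL
Volume remaining = 333 − 11.84269 = 321.1573 mL
Drug remaining = 321.1573 mL × 7.507508 mcg/mL = 2411.091 mcg = 2.411091 mg

2.41 mg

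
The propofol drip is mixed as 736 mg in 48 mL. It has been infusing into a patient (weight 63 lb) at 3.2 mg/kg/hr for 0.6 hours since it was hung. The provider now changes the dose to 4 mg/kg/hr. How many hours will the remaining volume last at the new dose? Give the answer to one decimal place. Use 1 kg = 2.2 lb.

Initial rate:
Weight = 63 lb ÷ 2.2 lb/kg = 28.63636 kg
Dose = 3.2 mg/kg/hr × 28.63636 kg = 91.63636 mg/hr
Concentration = 736 mg ÷ 48 mL = 15.33333 mg/mL
Rate = 91.63636 mg/hr ÷ 15.33333 mg/mL = 5.976285 mL/hr
Volume infused so far = 5.976285 mL/hr × 0.6 hr = 3.585771 mL
Volume remaining = 48 − 3.585771 = 44.41423 mL
New rate:
Dose = 4 mg/kg/hr × 28.63636 kg = 114.5455 mg/hr
Rate = 114.5455 mg/hr ÷ 15.33333 mg/mL = 7.470356 mL/hr
Time remaining = 44.41423 mL ÷ 7.470356 mL/hr = 5.945397 hr

5.9 hours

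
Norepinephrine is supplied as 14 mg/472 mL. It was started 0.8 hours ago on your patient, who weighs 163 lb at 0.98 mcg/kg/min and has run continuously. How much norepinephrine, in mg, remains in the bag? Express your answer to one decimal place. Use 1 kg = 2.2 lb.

10.5 mg

Weight = 163 lb ÷ 2.2 lb/kg = 74.09091 kg
Dose = 0.98 mcg/kg/min × 74.09091 kg = 72.60909 mcg/min
72.60909 mcg/min × 60 min/hr = 4356.545 mcg/hr
Concentration = 14 mg ÷ 472 mL = 0.02966102 mg/mL = 29.66102 mcg/mL
Rate = 4356.545 mcg/hr ÷ 29.66102 mcg/mL = 146.8778 mL/hr
Volume infused = 146.8778 mL/hr × 0.8 hr = 117.5023 mL
Volume remaining = 472 − 117.5023 = 354.4977 mL
Drug remaining = 354.4977 mL × 29.66102 mcg/mL = 10514.76 mcg = 10.51476 mg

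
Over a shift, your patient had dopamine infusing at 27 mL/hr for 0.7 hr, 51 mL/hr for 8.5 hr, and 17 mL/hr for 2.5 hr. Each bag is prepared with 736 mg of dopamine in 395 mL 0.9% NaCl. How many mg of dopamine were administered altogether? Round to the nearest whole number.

922 mg

Concentration = 736 mg ÷ 395 mL = 1.863291 mg/mL
Stage 1: 27 mL/hr × 0.7 hr = 18.9 mL → 18.9 mL × 1.863291 mg/mL = 35.2162 mg
Stage 2: 51 mL/hr × 8.5 hr = 433.5 mL → 433.5 mL × 1.863291 mg/mL = 807.7367 mg
Stage 3: 17 mL/hr × 2.5 hr = 42.5 mL → 42.5 mL × 1.863291 mg/mL = 79.18987 mg
Total = 35.2162 + 807.7367 + 79.18987 = 922.1428 mg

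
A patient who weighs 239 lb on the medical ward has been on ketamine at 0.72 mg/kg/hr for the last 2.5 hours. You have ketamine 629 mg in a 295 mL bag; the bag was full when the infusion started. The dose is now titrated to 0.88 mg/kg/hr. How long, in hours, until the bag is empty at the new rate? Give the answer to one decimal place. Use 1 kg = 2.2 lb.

4.5 hours

Initial rate:
Weight = 239 lb ÷ 2.2 lb/kg = 108.6364 kg
Dose = 0.72 mg/kg/hr × 108.6364 kg = 78.21818 mg/hr
Concentration = 629 mg ÷ 295 mL = 2.132203 mg/mL
Rate = 78.21818 mg/hr ÷ 2.132203 mg/mL = 36.6842 mL/hr
Volume infused so far = 36.6842 mL/hr × 2.5 hr = 91.71051 mL
Volume remaining = 295 − 91.71051 = 203.2895 mL
New rate:
Dose = 0.88 mg/kg/hr × 108.6364 kg = 95.6 mg/hr
Rate = 95.6 mg/hr ÷ 2.132203 mg/mL = 44.83625 mL/hr
Time remaining = 203.2895 mL ÷ 44.83625 mL/hr = 4.534043 hr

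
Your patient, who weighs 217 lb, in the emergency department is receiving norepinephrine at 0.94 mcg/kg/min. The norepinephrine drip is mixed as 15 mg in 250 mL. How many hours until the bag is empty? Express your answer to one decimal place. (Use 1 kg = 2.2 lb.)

Weight = 217 lb ÷ 2.2 lb/kg = 98.63636 kg
Dose = 0.94 mcg/kg/min × 98.63636 kg = 92.71818 mcg/min
92.71818 mcg/min × 60 min/hr = 5563.091 mcg/hr
Concentration = 15 mg ÷ 250 mL = 0.06 mg/mL = 60 mcg/mL
Rate = 5563.091 mcg/hr ÷ 60 mcg/mL = 92.71818 mL/hr
Duration = 250 mL ÷ 92.71818 mL/hr = 2.696343 hr

2.7 hours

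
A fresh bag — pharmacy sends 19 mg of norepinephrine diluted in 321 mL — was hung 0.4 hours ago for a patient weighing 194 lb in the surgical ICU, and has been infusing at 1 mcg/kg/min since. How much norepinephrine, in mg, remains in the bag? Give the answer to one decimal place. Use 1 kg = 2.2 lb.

16.9 mg

Weight = 194 lb ÷ 2.2 lb/kg = 88.18182 kg
Dose = 1 mcg/kg/min × 88.18182 kg = 88.18182 mcg/min
88.18182 mcg/min × 60 min/hr = 5290.909 mcg/hr
Concentration = 19 mg ÷ 321 mL = 0.05919003 mg/mL = 59.19003 mcg/mL
Rate = 5290.909 mcg/hr ÷ 59.19003 mcg/mL = 89.38852 mL/hr
Volume infused = 89.38852 mL/hr × 0.4 hr = 35.75541 mL
Volume remaining = 321 − 35.75541 = 285.2446 mL
Drug remaining = 285.2446 mL × 59.19003 mcg/mL = 16883.64 mcg = 16.88364 mg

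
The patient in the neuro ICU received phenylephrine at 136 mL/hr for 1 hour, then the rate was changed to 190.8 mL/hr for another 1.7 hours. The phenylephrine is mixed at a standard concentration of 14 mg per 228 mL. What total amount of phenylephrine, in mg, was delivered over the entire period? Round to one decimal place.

Concentration = 14 mg ÷ 228 mL = 0.06140351 mg/mL
Stage 1: 136 mL/hr × 1 hr = 136 mL → 136 mL × 0.06140351 mg/mL = 8.350877 mg
Stage 2: 190.8 mL/hr × 1.7 hr = 324.36 mL → 324.36 mL × 0.06140351 mg/mL = 19.91684 mg
Total = 8.350877 + 19.91684 = 28.26772 mg

28.3 mg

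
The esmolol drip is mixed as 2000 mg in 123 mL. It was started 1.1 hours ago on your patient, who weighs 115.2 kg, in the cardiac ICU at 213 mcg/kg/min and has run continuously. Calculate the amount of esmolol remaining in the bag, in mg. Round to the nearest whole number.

Dose = 213 mcg/kg/min × 115.2 kg = 24537.6 mcg/min
24537.6 mcg/min × 60 min/hr = 1472256 mcg/hr
Concentration = 2000 mg ÷ 123 mL = 16.26016 mg/mL = 16260.16 mcg/mL
Rate = 1472256 mcg/hr ÷ 16260.16 mcg/mL = 90.54374 mL/hr
Volume infused = 90.54374 mL/hr × 1.1 hr = 99.59812 mL
Volume remaining = 123 − 99.59812 = 23.40188 mL
Drug remaining = 23.40188 mL × 16260.16 mcg/mL = 380518.4 mcg = 380.5184 mg

381 mg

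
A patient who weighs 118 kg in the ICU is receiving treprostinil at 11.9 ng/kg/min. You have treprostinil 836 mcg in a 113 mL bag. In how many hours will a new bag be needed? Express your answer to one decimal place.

Dose = 11.9 ng/kg/min × 118 kg = 1404.2 ng/min
1404.2 ng/min × 60 min/hr = 84252 ng/hr
Concentration = 836 mcg ÷ 113 mL = 7.39823 mcg/mL = 7398.23 ng/mL
Rate = 84252 ng/hr ÷ 7398.23 ng/mL = 11.38813 mL/hr
Duration = 113 mL ÷ 11.38813 mL/hr = 9.922613 hr

9.9 hours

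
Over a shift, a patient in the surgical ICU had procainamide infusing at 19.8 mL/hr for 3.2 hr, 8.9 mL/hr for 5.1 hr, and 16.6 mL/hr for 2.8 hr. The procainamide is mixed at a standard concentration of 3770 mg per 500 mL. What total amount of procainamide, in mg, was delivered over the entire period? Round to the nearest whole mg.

1170 mg

Concentration = 3770 mg ÷ 500 mL = 7.54 mg/mL
Stage 1: 19.8 mL/hr × 3.2 hr = 63.36 mL → 63.36 mL × 7.54 mg/mL = 477.7344 mg
Stage 2: 8.9 mL/hr × 5.1 hr = 45.39 mL → 45.39 mL × 7.54 mg/mL = 342.2406 mg
Stage 3: 16.6 mL/hr × 2.8 hr = 46.48 mL → 46.48 mL × 7.54 mg/mL = 350.4592 mg
Total = 477.7344 + 342.2406 + 350.4592 = 1170.434 mg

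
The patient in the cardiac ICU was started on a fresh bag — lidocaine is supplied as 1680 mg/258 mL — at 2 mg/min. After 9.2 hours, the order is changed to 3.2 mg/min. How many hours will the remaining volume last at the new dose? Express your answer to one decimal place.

3.0 hours

Initial rate:
2 mg/min × 60 min/hr = 120 mg/hr
Concentration = 1680 mg ÷ 258 mL = 6.511628 mg/mL
Rate = 120 mg/hr ÷ 6.511628 mg/mL = 18.42857 mL/hr
Volume infused so far = 18.42857 mL/hr × 9.2 hr = 169.5429 mL
Volume remaining = 258 − 169.5429 = 88.45714 mL
New rate:
3.2 mg/min × 60 min/hr = 192 mg/hr
Rate = 192 mg/hr ÷ 6.511628 mg/mL = 29.48571 mL/hr
Time remaining = 88.45714 mL ÷ 29.48571 mL/hr = 3 hr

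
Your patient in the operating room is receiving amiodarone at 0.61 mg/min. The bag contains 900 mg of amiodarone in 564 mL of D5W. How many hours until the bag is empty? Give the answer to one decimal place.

0.61 mg/min × 60 min/hr = 36.6 mg/hr
Concentration = 900 mg ÷ 564 mL = 1.595745 mg/mL
Rate = 36.6 mg/hr ÷ 1.595745 mg/mL = 22.936 mL/hr
Duration = 564 mL ÷ 22.936 mL/hr = 24.59016 hr

24.6 hours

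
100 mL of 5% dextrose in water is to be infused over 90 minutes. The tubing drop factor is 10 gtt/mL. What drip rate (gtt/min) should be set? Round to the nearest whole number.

100 mL ÷ (90 min) = 1.111111 mL/min
1.111111 mL/min × 10 gtt/mL = 11.11111 gtt/min

11 gtt/min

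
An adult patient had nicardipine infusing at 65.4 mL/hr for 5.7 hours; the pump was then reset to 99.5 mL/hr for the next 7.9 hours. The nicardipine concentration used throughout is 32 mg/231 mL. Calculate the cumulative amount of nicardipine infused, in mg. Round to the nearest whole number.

161 mg

Concentration = 32 mg ÷ 231 mL = 0.1385281 mg/mL
Stage 1: 65.4 mL/hr × 5.7 hr = 372.78 mL → 372.78 mL × 0.1385281 mg/mL = 51.64052 mg
Stage 2: 99.5 mL/hr × 7.9 hr = 786.05 mL → 786.05 mL × 0.1385281 mg/mL = 108.89 mg
Total = 51.64052 + 108.89 = 160.5306 mg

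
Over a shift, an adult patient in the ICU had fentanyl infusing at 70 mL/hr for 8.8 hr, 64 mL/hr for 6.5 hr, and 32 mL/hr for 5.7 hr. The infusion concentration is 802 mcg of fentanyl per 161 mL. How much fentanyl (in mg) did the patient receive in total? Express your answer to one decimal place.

6.0 mg

Concentration = 802 mcg ÷ 161 mL = 4.981366 mcg/mL
Stage 1: 70 mL/hr × 8.8 hr = 616 mL → 616 mL × 4.981366 mcg/mL = 3068.522 mcg
Stage 2: 64 mL/hr × 6.5 hr = 416 mL → 416 mL × 4.981366 mcg/mL = 2072.248 mcg
Stage 3: 32 mL/hr × 5.7 hr = 182.4 mL → 182.4 mL × 4.981366 mcg/mL = 908.6012 mcg
Total = 3068.522 + 2072.248 + 908.6012 = 6049.371 mcg = 6.049371 mg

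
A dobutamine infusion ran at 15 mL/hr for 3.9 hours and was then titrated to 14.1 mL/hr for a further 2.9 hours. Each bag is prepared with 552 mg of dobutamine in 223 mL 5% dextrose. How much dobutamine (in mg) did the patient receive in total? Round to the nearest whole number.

Concentration = 552 mg ÷ 223 mL = 2.475336 mg/mL
Stage 1: 15 mL/hr × 3.9 hr = 58.5 mL → 58.5 mL × 2.475336 mg/mL = 144.8072 mg
Stage 2: 14.1 mL/hr × 2.9 hr = 40.89 mL → 40.89 mL × 2.475336 mg/mL = 101.2165 mg
Total = 144.8072 + 101.2165 = 246.0237 mg

246 mg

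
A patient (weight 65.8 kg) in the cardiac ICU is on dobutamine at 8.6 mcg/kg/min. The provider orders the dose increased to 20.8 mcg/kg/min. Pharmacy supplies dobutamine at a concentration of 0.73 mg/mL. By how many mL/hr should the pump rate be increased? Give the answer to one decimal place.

66.0 mL/hr

At the current dose:
Dose = 8.6 mcg/kg/min × 65.8 kg = 565.88 mcg/min
565.88 mcg/min × 60 min/hr = 33952.8 mcg/hr
Concentration = 0.73 mg/mL = 730 mcg/mL
Rate = 33952.8 mcg/hr ÷ 730 mcg/mL = 46.51068 mL/hr
At the new dose:
Dose = 20.8 mcg/kg/min × 65.8 kg = 1368.64 mcg/min
1368.64 mcg/min × 60 min/hr = 82118.4 mcg/hr
Rate = 82118.4 mcg/hr ÷ 730 mcg/mL = 112.491 mL/hr
Change = 112.491 − 46.51068 = 65.98027 mL/hr → 65.98027 mL/hr increase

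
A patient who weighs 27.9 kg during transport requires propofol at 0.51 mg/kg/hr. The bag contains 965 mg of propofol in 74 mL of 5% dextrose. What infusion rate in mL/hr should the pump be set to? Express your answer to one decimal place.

Dose = 0.51 mg/kg/hr × 27.9 kg = 14.229 mg/hr
Concentration = 965 mg ÷ 74 mL = 13.04054 mg/mL
Rate = 14.229 mg/hr ÷ 13.04054 mg/mL = 1.091136 mL/hr

1.1 mL/hr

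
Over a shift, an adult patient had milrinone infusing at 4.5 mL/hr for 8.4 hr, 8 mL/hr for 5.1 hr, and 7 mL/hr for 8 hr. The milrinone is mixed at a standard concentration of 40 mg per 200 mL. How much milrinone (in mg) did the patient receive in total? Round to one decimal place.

26.9 mg

Concentration = 40 mg ÷ 200 mL = 0.2 mg/mL
Stage 1: 4.5 mL/hr × 8.4 hr = 37.8 mL → 37.8 mL × 0.2 mg/mL = 7.56 mg
Stage 2: 8 mL/hr × 5.1 hr = 40.8 mL → 40.8 mL × 0.2 mg/mL = 8.16 mg
Stage 3: 7 mL/hr × 8 hr = 56 mL → 56 mL × 0.2 mg/mL = 11.2 mg
Total = 7.56 + 8.16 + 11.2 = 26.92 mg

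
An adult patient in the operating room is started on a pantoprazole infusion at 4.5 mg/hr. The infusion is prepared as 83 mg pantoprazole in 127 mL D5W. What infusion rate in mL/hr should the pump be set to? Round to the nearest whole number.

7 mL/hr

Concentration = 83 mg ÷ 127 mL = 0.6535433 mg/mL
Rate = 4.5 mg/hr ÷ 0.6535433 mg/mL = 6.885542 mL/hr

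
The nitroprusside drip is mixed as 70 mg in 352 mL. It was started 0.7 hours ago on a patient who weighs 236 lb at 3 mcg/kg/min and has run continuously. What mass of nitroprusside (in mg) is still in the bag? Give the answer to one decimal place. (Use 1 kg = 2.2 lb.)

Weight = 236 lb ÷ 2.2 lb/kg = 107.2727 kg
Dose = 3 mcg/kg/min × 107.2727 kg = 321.8182 mcg/min
321.8182 mcg/min × 60 min/hr = 19309.09 mcg/hr
Concentration = 70 mg ÷ 352 mL = 0.1988636 mg/mL = 198.8636 mcg/mL
Rate = 19309.09 mcg/hr ÷ 198.8636 mcg/mL = 97.09714 mL/hr
Volume infused = 97.09714 mL/hr × 0.7 hr = 67.968 mL
Volume remaining = 352 − 67.968 = 284.032 mL
Drug remaining = 284.032 mL × 198.8636 mcg/mL = 56483.64 mcg = 56.48364 mg

56.5 mg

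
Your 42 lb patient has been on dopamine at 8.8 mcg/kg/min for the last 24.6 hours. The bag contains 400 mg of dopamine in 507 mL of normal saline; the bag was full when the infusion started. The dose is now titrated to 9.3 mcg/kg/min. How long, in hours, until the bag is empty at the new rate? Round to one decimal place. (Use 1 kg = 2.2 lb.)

Initial rate:
Weight = 42 lb ÷ 2.2 lb/kg = 19.09091 kg
Dose = 8.8 mcg/kg/min × 19.09091 kg = 168 mcg/min
168 mcg/min × 60 min/hr = 10080 mcg/hr
Concentration = 400 mg ÷ 507 mL = 0.7889546 mg/mL = 788.9546 mcg/mL
Rate = 10080 mcg/hr ÷ 788.9546 mcg/mL = 12.7764 mL/hr
Volume infused so far = 12.7764 mL/hr × 24.6 hr = 314.2994 mL
Volume remaining = 507 − 314.2994 = 192.7006 mL
New rate:
Dose = 9.3 mcg/kg/min × 19.09091 kg = 177.5455 mcg/min
177.5455 mcg/min × 60 min/hr = 10652.73 mcg/hr
Rate = 10652.73 mcg/hr ÷ 788.9546 mcg/mL = 13.50233 mL/hr
Time remaining = 192.7006 mL ÷ 13.50233 mL/hr = 14.27165 hr

14.3 hours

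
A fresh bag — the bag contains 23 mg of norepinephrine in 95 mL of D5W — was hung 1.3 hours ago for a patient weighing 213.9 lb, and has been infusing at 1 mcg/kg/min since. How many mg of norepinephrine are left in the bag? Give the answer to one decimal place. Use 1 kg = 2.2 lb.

Weight = 213.9 lb ÷ 2.2 lb/kg = 97.22727 kg
Dose = 1 mcg/kg/min × 97.22727 kg = 97.22727 mcg/min
97.22727 mcg/min × 60 min/hr = 5833.636 mcg/hr
Concentration = 23 mg ÷ 95 mL = 0.2421053 mg/mL = 242.1053 mcg/mL
Rate = 5833.636 mcg/hr ÷ 242.1053 mcg/mL = 24.09545 mL/hr
Volume infused = 24.09545 mL/hr × 1.3 hr = 31.32409 mL
Volume remaining = 95 − 31.32409 = 63.67591 mL
Drug remaining = 63.67591 mL × 242.1053 mcg/mL = 15416.27 mcg = 15.41627 mg

15.4 mg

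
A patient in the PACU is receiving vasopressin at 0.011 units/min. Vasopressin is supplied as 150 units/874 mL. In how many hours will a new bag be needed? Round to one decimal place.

0.011 units/min × 60 min/hr = 0.66 units/hr
Concentration = 150 units ÷ 874 mL = 0.1716247 units/mL
Rate = 0.66 units/hr ÷ 0.1716247 units/mL = 3.8456 mL/hr
Duration = 874 mL ÷ 3.8456 mL/hr = 227.2727 hr

227.3 hours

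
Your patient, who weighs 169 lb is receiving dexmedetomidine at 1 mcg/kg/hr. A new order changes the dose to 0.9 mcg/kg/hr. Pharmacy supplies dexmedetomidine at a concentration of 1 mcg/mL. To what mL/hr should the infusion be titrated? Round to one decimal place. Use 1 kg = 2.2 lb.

69.1 mL/hr

Weight = 169 lb ÷ 2.2 lb/kg = 76.81818 kg
Dose = 0.9 mcg/kg/hr × 76.81818 kg = 69.13636 mcg/hr
Rate = 69.13636 mcg/hr ÷ 1 mcg/mL = 69.13636 mL/hr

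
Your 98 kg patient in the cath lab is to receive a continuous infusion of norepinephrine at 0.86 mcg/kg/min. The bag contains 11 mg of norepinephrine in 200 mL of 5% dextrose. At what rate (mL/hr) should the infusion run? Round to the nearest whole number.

Dose = 0.86 mcg/kg/min × 98 kg = 84.28 mcg/min
84.28 mcg/min × 60 min/hr = 5056.8 mcg/hr
Concentration = 11 mg ÷ 200 mL = 0.055 mg/mL = 55 mcg/mL
Rate = 5056.8 mcg/hr ÷ 55 mcg/mL = 91.94182 mL/hr

92 mL/hr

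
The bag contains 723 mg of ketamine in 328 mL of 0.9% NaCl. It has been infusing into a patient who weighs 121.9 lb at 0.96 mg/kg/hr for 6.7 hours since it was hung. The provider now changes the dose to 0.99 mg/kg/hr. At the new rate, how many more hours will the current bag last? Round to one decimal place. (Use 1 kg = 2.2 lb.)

6.7 hours

Initial rate:
Weight = 121.9 lb ÷ 2.2 lb/kg = 55.40909 kg
Dose = 0.96 mg/kg/hr × 55.40909 kg = 53.19273 mg/hr
Concentration = 723 mg ÷ 328 mL = 2.204268 mg/mL
Rate = 53.19273 mg/hr ÷ 2.204268 mg/mL = 24.13169 mL/hr
Volume infused so far = 24.13169 mL/hr × 6.7 hr = 161.6823 mL
Volume remaining = 328 − 161.6823 = 166.3177 mL
New rate:
Dose = 0.99 mg/kg/hr × 55.40909 kg = 54.855 mg/hr
Rate = 54.855 mg/hr ÷ 2.204268 mg/mL = 24.88581 mL/hr
Time remaining = 166.3177 mL ÷ 24.88581 mL/hr = 6.683233 hr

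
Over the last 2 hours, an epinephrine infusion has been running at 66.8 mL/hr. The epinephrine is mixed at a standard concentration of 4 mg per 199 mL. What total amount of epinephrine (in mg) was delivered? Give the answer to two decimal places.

2.69 mg

Concentration = 4 mg ÷ 199 mL = 0.0201005 mg/mL = 20.1005 mcg/mL
Drug rate = 66.8 mL/hr × 20.1005 mcg/mL = 1342.714 mcg/hr
Total = 1342.714 mcg/hr × 2 hr = 2685.427 mcg = 2.685427 mg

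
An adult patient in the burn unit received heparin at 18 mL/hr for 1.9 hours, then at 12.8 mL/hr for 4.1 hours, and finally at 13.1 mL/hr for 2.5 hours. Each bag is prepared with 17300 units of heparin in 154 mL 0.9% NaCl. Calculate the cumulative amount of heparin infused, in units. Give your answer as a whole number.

Concentration = 17300 units ÷ 154 mL = 112.3377 units/mL
Stage 1: 18 mL/hr × 1.9 hr = 34.2 mL → 34.2 mL × 112.3377 units/mL = 3841.948 units
Stage 2: 12.8 mL/hr × 4.1 hr = 52.48 mL → 52.48 mL × 112.3377 units/mL = 5895.481 units
Stage 3: 13.1 mL/hr × 2.5 hr = 32.75 mL → 32.75 mL × 112.3377 units/mL = 3679.058 units
Total = 3841.948 + 5895.481 + 3679.058 = 13416.49 units

13416 units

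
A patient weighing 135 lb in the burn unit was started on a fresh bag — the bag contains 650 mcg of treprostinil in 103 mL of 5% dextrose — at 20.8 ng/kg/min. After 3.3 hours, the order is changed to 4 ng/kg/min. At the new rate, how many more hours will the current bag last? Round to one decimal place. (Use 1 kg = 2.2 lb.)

Initial rate:
Weight = 135 lb ÷ 2.2 lb/kg = 61.36364 kg
Dose = 20.8 ng/kg/min × 61.36364 kg = 1276.364 ng/min
1276.364 ng/min × 60 min/hr = 76581.82 ng/hr
Concentration = 650 mcg ÷ 103 mL = 6.31068 mcg/mL = 6310.68 ng/mL
Rate = 76581.82 ng/hr ÷ 6310.68 ng/mL = 12.13527 mL/hr
Volume infused so far = 12.13527 mL/hr × 3.3 hr = 40.0464 mL
Volume remaining = 103 − 40.0464 = 62.9536 mL
New rate:
Dose = 4 ng/kg/min × 61.36364 kg = 245.4545 ng/min
245.4545 ng/min × 60 min/hr = 14727.27 ng/hr
Rate = 14727.27 ng/hr ÷ 6310.68 ng/mL = 2.333706 mL/hr
Time remaining = 62.9536 mL ÷ 2.333706 mL/hr = 26.9758 hr

27.0 hours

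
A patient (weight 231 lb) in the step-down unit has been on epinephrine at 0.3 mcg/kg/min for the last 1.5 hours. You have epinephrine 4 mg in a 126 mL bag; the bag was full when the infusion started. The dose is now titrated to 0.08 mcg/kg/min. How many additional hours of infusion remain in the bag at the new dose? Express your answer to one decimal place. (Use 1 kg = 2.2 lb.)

Initial rate:
Weight = 231 lb ÷ 2.2 lb/kg = 105 kg
Dose = 0.3 mcg/kg/min × 105 kg = 31.5 mcg/min
31.5 mcg/min × 60 min/hr = 1890 mcg/hr
Concentration = 4 mg ÷ 126 mL = 0.03174603 mg/mL = 31.74603 mcg/mL
Rate = 1890 mcg/hr ÷ 31.74603 mcg/mL = 59.535 mL/hr
Volume infused so far = 59.535 mL/hr × 1.5 hr = 89.3025 mL
Volume remaining = 126 − 89.3025 = 36.6975 mL
New rate:
Dose = 0.08 mcg/kg/min × 105 kg = 8.4 mcg/min
8.4 mcg/min × 60 min/hr = 504 mcg/hr
Rate = 504 mcg/hr ÷ 31.74603 mcg/mL = 15.876 mL/hr
Time remaining = 36.6975 mL ÷ 15.876 mL/hr = 2.311508 hr

2.3 hours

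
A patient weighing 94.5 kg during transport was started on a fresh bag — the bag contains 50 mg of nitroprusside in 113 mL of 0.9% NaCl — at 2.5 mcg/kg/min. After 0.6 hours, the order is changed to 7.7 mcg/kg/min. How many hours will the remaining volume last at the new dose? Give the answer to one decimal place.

1.0 hours

Initial rate:
Dose = 2.5 mcg/kg/min × 94.5 kg = 236.25 mcg/min
236.25 mcg/min × 60 min/hr = 14175 mcg/hr
Concentration = 50 mg ÷ 113 mL = 0.4424779 mg/mL = 442.4779 mcg/mL
Rate = 14175 mcg/hr ÷ 442.4779 mcg/mL = 32.0355 mL/hr
Volume infused so far = 32.0355 mL/hr × 0.6 hr = 19.2213 mL
Volume remaining = 113 − 19.2213 = 93.7787 mL
New rate:
Dose = 7.7 mcg/kg/min × 94.5 kg = 727.65 mcg/min
727.65 mcg/min × 60 min/hr = 43659 mcg/hr
Rate = 43659 mcg/hr ÷ 442.4779 mcg/mL = 98.66934 mL/hr
Time remaining = 93.7787 mL ÷ 98.66934 mL/hr = 0.950434 hr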